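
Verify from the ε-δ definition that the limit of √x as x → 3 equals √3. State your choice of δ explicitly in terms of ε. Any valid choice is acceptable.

δ = min(3, √3·ε)

Let ε > 0. We want δ > 0 such that 0 < |x − 3| < δ implies |√x − √3| < ε.
Multiplying by the conjugate, |√x − √3| = |x − 3|/(√x + √3).
Restrict δ ≤ 3 so that |x − 3| < 3 forces x > 0, and then √x + √3 > √3.
Hence |√x − √3| < |x − 3|/√3, which is < ε once |x − 3| < √3·ε.
Take δ = min(3, √3·ε). If 0 < |x − 3| < δ then x > 0 and |√x − √3| < |x − 3|/√3 < ε.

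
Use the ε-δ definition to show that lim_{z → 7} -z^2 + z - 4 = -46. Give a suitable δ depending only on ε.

Let ε > 0. We want δ > 0 such that 0 < |z − 7| < δ implies |(-z^2 + z - 4) + 46| < ε.
(-z^2 + z - 4) + 46 = -z^2 + z + 42 = (z − 7)(-z - 6).
So |(-z^2 + z - 4) + 46| = |z − 7|·|-z - 6|.
Require δ ≤ 1. Then |z − 7| < 1 gives |z| < 8, and by the triangle inequality |-z - 6| ≤ 8 + 6 = 14.
Hence |(-z^2 + z - 4) + 46| ≤ 14|z − 7| < ε provided |z − 7| < ε/14.
Take δ = min(1, ε/14). Then 0 < |z − 7| < δ gives both |z − 7| < 1 and |z − 7| < ε/14, so |(-z^2 + z - 4) + 46| < ε.

δ = min(1, ε/14)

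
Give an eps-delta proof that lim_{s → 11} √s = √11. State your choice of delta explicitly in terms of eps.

Let eps > 0. We want delta > 0 such that 0 < |s − 11| < delta implies |√s − √11| < eps.
Multiplying by the conjugate, |√s − √11| = |s − 11|/(√s + √11).
Restrict delta ≤ 11 so that |s − 11| < 11 forces s > 0, and then √s + √11 > √11.
Hence |√s − √11| < |s − 11|/√11, which is < eps once |s − 11| < √11·eps.
Take delta = min(11, √11·eps). If 0 < |s − 11| < delta then s > 0 and |√s − √11| < |s − 11|/√11 < eps.

delta = min(11, √11·eps)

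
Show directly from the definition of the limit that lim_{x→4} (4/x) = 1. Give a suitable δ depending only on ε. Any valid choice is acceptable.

δ = min(2, 2ε)

Fix ε > 0. We seek δ > 0 such that 0 < |x − 4| < δ implies |4/x − 1| < ε.
|4/x − 1| = 4·|4 − x|/(4·|x|) = 4|x − 4|/(4|x|).
Restrict δ ≤ 2. Then |x − 4| < 2 gives |x| > 2, so 4|x| > 8.
Then |4/x − 1| < 4|x − 4|/8, which is < ε when |x − 4| < 2ε.
Take δ = min(2, 2ε). Then 0 < |x − 4| < δ gives both |x − 4| < 2 and |x − 4| < 2ε, so |4/x − 1| < ε.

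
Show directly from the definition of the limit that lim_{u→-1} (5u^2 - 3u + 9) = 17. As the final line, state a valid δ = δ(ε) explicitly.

δ = min(1, ε/18)

Suppose ε > 0. We want δ > 0 such that 0 < |u + 1| < δ implies |(5u^2 - 3u + 9) − 17| < ε.
(5u^2 - 3u + 9) − 17 = 5u^2 - 3u - 8 = (u + 1)(5u - 8).
So |(5u^2 - 3u + 9) − 17| = |u + 1|·|5u - 8|.
Require δ ≤ 1. Then |u + 1| < 1 gives |u| < 2, and by the triangle inequality |5u - 8| ≤ 5·2 + 8 = 18.
Hence |(5u^2 - 3u + 9) − 17| ≤ 18|u + 1| < ε provided |u + 1| < ε/18.
Take δ = min(1, ε/18). Then 0 < |u + 1| < δ gives both |u + 1| < 1 and |u + 1| < ε/18, so |(5u^2 - 3u + 9) − 17| < ε.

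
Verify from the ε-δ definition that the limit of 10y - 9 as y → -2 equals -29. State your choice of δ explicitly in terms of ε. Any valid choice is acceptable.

δ = ε/10

Fix ε > 0. We need δ > 0 so that 0 < |y + 2| < δ implies |(10y - 9) + 29| < ε.
Since (10y - 9) + 29 = 10(y + 2), we have |(10y - 9) + 29| = 10|y + 2|.
So 10|y + 2| < ε exactly when |y + 2| < ε/10.
Choosing δ = ε/10 gives |(10y - 9) + 29| = 10|y + 2| < ε whenever |y + 2| < δ.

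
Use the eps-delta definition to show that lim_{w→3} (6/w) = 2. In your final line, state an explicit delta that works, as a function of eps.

delta = min(3/2, (3/4)eps)

Let eps > 0 be given. We seek delta > 0 such that 0 < |w − 3| < delta implies |6/w − 2| < eps.
|6/w − 2| = 6·|3 − w|/(3·|w|) = 6|w − 3|/(3|w|).
Require delta ≤ 3/2 so that |w| > 3 − 3/2 = 3/2, hence 3|w| > 9/2.
Then |6/w − 2| < 6|w − 3|/(9/2), which is < eps when |w − 3| < (3/4)eps.
Take delta = min(3/2, (3/4)eps). Then 0 < |w − 3| < delta gives both |w − 3| < 3/2 and |w − 3| < (3/4)eps, so |6/w − 2| < eps.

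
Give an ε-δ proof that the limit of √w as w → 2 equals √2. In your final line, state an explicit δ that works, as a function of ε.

Let ε > 0. We want δ > 0 such that 0 < |w − 2| < δ implies |√w − √2| < ε.
Multiplying by the conjugate, |√w − √2| = |w − 2|/(√w + √2).
Restrict δ ≤ 2 so that |w − 2| < 2 forces w > 0, and then √w + √2 > √2.
Hence |√w − √2| < |w − 2|/√2, which is < ε once |w − 2| < √2·ε.
Take δ = min(2, √2·ε). If 0 < |w − 2| < δ then w > 0 and |√w − √2| < |w − 2|/√2 < ε.

δ = min(2, √2·ε)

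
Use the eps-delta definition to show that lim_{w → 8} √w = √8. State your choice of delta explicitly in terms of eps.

delta = min(8, √8·eps)

Let eps > 0. We want delta > 0 such that 0 < |w − 8| < delta implies |√w − √8| < eps.
Rationalise: √w − √8 = (w − 8)/(√w + √8), so |√w − √8| = |w − 8|/(√w + √8).
Restrict delta ≤ 8 so that |w − 8| < 8 forces w > 0, and then √w + √8 > √8.
Hence |√w − √8| < |w − 8|/√8, which is < eps once |w − 8| < √8·eps.
Take delta = min(8, √8·eps). If 0 < |w − 8| < delta then w > 0 and |√w − √8| < |w − 8|/√8 < eps.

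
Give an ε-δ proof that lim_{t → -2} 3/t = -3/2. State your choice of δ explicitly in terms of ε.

Fix ε > 0. We seek δ > 0 such that 0 < |t + 2| < δ implies |3/t + 3/2| < ε.
|3/t + 3/2| = 3·|-2 − t|/(2·|t|) = 3|t + 2|/(2|t|).
Require δ ≤ 1 so that |t| > 2 − 1 = 1, hence 2|t| > 2.
Then |3/t + 3/2| < 3|t + 2|/2, which is < ε when |t + 2| < (2/3)ε.
Take δ = min(1, (2/3)ε). Then 0 < |t + 2| < δ gives both |t + 2| < 1 and |t + 2| < (2/3)ε, so |3/t + 3/2| < ε.

δ = min(1, (2/3)ε)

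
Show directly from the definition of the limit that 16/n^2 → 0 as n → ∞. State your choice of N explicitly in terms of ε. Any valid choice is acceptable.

N = (16/ε)^{1/2}

Let ε > 0 be given. For n ≥ 1, |16/n^2 − 0| = 16/n^2.
16/n^2 < ε ⇔ n^2 > 16/ε ⇔ n > (16/ε)^{1/2}.
Take N = (16/ε)^{1/2}. Then n > N implies 16/n^2 < ε.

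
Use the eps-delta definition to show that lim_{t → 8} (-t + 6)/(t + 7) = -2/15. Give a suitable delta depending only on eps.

Suppose eps > 0. We want delta > 0 with 0 < |t − 8| < delta ⇒ |(-t + 6)/(t + 7) + 2/15| < eps.
Combining over a common denominator, (-t + 6)/(t + 7) + 2/15 = [(-t + 6)·15 − (-2)·(t + 7)] / [15·(t + 7)] = -13(t − 8) / (15(t + 7)).
So |(-t + 6)/(t + 7) + 2/15| = 13|t − 8| / (15·|t + 7|).
Restrict delta ≤ 15/2. Then |t − 8| < 15/2 gives |t + 7| = |(t − 8) + 15| ≥ 15 − 15/2 = 15/2.
Hence |(-t + 6)/(t + 7) + 2/15| < 13|t − 8|/(15·(15/2)) = (26/225)|t − 8|, which is < eps once |t − 8| < (225/26)eps.
Take delta = min(15/2, (225/26)eps). Then 0 < |t − 8| < delta forces both bounds, so |(-t + 6)/(t + 7) + 2/15| < eps.

delta = min(15/2, (225/26)eps)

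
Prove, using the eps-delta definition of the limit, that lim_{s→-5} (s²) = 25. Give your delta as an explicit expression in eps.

delta = min(2, eps/12)

Fix eps > 0. We seek delta > 0 with 0 < |s + 5| < delta ⇒ |s² − 25| < eps.
Factor: s² − 25 = (s + 5)(s - 5), so |s² − 25| = |s + 5|·|s - 5|.
Impose delta ≤ 2 so that |s| < 7; then |s - 5| ≤ 12.
Hence |s² − 25| ≤ 12|s + 5|, which is < eps once |s + 5| < eps/12.
Take delta = min(2, eps/12). If 0 < |s + 5| < delta then both bounds hold and |s² − 25| ≤ 12|s + 5| < 12·(eps/12) = eps.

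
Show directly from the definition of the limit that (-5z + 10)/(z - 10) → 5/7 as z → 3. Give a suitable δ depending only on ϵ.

δ = min(7/2, (49/80)ϵ)

Suppose ϵ > 0. We want δ > 0 with 0 < |z − 3| < δ ⇒ |(-5z + 10)/(z - 10) − (5/7)| < ϵ.
Combining over a common denominator, (-5z + 10)/(z - 10) − (5/7) = [(-5z + 10)·(-7) − (-5)·(z - 10)] / [(-7)·(z - 10)] = 40(z − 3) / ((-7)(z - 10)).
So |(-5z + 10)/(z - 10) − (5/7)| = 40|z − 3| / (7·|z − 10|).
Require δ ≤ 7/2, so |z − 10| ≥ |-7| − |z − 3| > 7 − 7/2 = 7/2.
Hence |(-5z + 10)/(z - 10) − (5/7)| < 40|z − 3|/(7·(7/2)) = (80/49)|z − 3|, which is < ϵ once |z − 3| < (49/80)ϵ.
Take δ = min(7/2, (49/80)ϵ). Then 0 < |z − 3| < δ forces both bounds, so |(-5z + 10)/(z - 10) − (5/7)| < ϵ.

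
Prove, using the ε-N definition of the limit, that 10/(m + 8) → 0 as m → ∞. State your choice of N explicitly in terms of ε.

Let ε > 0 be given. For m ≥ 1, |10/(m + 8) − 0| = 10/(m + 8) ≤ 10/m.
We need 10/m < ε, i.e. m > 10/ε.
Take N = 10/ε. If m > N then |10/(m + 8)| ≤ 10/m < ε.

N = 10/ε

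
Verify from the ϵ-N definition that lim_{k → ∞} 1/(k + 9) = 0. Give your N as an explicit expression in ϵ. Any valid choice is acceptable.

Fix ϵ > 0. For k ≥ 1, |1/(k + 9) − 0| = 1/(k + 9) ≤ 1/k.
We need 1/k < ϵ, i.e. k > 1/ϵ.
Take N = 1/ϵ. If k > N then |1/(k + 9)| ≤ 1/k < ϵ.

N = 1/ϵ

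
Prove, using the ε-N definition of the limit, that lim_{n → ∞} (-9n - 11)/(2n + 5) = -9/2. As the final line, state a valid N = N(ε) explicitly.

Let ε > 0 be given. For n ≥ 1, |(-9n - 11)/(2n + 5) + 9/2| = |23|/(2(2n + 5)) = 23/(2(2n + 5)).
Since 2n + 5 ≥ 2n for n ≥ 1, this is ≤ 23/(2·2n) = (23/4)/n.
So |(-9n - 11)/(2n + 5) + 9/2| < ε whenever n > (23/4)/ε.
Take N = (23/4)/ε. If n > N then |(-9n - 11)/(2n + 5) + 9/2| ≤ (23/4)/n < ε.

N = (23/4)/ε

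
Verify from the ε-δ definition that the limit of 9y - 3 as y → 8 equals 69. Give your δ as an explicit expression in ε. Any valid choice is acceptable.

δ = ε/9

Suppose ε > 0. We need δ > 0 so that 0 < |y − 8| < δ implies |(9y - 3) − 69| < ε.
Since (9y - 3) − 69 = 9(y − 8), we have |(9y - 3) − 69| = 9|y − 8|.
So 9|y − 8| < ε exactly when |y − 8| < ε/9.
Take δ = ε/9. If 0 < |y − 8| < δ then |(9y - 3) − 69| = 9|y − 8| < 9·(ε/9) = ε.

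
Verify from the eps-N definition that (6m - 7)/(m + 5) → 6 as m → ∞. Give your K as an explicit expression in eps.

Let eps > 0. For m ≥ 1, |(6m - 7)/(m + 5) − 6| = |-37|/((m + 5)) = 37/((m + 5)).
Since m + 5 ≥ m for m ≥ 1, this is ≤ 37/(m) = 37/m.
So |(6m - 7)/(m + 5) − 6| < eps whenever m > 37/eps.
Take K = 37/eps. If m > K then |(6m - 7)/(m + 5) − 6| ≤ 37/m < eps.

K = 37/eps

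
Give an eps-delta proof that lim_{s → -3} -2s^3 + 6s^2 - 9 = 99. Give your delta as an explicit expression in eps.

delta = min(2, eps/146)

Let eps > 0 be given. We want delta > 0 such that 0 < |s + 3| < delta implies |(-2s^3 + 6s^2 - 9) − 99| < eps.
(-2s^3 + 6s^2 - 9) − 99 = -2s^3 + 6s^2 - 108 = (s + 3)(-2s^2 + 12s - 36).
So |(-2s^3 + 6s^2 - 9) − 99| = |s + 3|·|-2s^2 + 12s - 36|.
Assume first that |s + 3| < 2, so |s| < 5. Then |-2s^2 + 12s - 36| ≤ 2·5^2 + 12·5 + 36 = 146.
Hence |(-2s^3 + 6s^2 - 9) − 99| ≤ 146|s + 3| < eps provided |s + 3| < eps/146.
Choosing delta = min(2, eps/146) ensures both conditions, hence |(-2s^3 + 6s^2 - 9) − 99| < eps.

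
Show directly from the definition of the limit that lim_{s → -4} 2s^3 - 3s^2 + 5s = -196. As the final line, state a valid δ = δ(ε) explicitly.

δ = min(2, ε/187)

Let ε > 0. We want δ > 0 such that 0 < |s + 4| < δ implies |(2s^3 - 3s^2 + 5s) + 196| < ε.
(2s^3 - 3s^2 + 5s) + 196 = 2s^3 - 3s^2 + 5s + 196 = (s + 4)(2s^2 - 11s + 49).
So |(2s^3 - 3s^2 + 5s) + 196| = |s + 4|·|2s^2 - 11s + 49|.
Assume first that |s + 4| < 2, so |s| < 6. Then |2s^2 - 11s + 49| ≤ 2·6^2 + 11·6 + 49 = 187.
Hence |(2s^3 - 3s^2 + 5s) + 196| ≤ 187|s + 4| < ε provided |s + 4| < ε/187.
Choosing δ = min(2, ε/187) ensures both conditions, hence |(2s^3 - 3s^2 + 5s) + 196| < ε.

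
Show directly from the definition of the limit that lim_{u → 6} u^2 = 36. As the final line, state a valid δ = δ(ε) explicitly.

δ = min(2, ε/14)

Fix ε > 0. We seek δ > 0 with 0 < |u − 6| < δ ⇒ |u^2 − 36| < ε.
Factor: u^2 − 36 = (u − 6)(u + 6), so |u^2 − 36| = |u − 6|·|u + 6|.
Impose δ ≤ 2 so that |u| < 8; then |u + 6| ≤ 14.
Hence |u^2 − 36| ≤ 14|u − 6|, which is < ε once |u − 6| < ε/14.
Take δ = min(2, ε/14). If 0 < |u − 6| < δ then both bounds hold and |u^2 − 36| ≤ 14|u − 6| < 14·(ε/14) = ε.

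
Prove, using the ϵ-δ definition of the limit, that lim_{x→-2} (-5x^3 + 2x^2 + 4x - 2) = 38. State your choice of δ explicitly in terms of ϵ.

δ = min(1, ϵ/101)

Suppose ϵ > 0. We want δ > 0 such that 0 < |x + 2| < δ implies |(-5x^3 + 2x^2 + 4x - 2) − 38| < ϵ.
(-5x^3 + 2x^2 + 4x - 2) − 38 = -5x^3 + 2x^2 + 4x - 40 = (x + 2)(-5x^2 + 12x - 20).
So |(-5x^3 + 2x^2 + 4x - 2) − 38| = |x + 2|·|-5x^2 + 12x - 20|.
Assume first that |x + 2| < 1, so |x| < 3. Then |-5x^2 + 12x - 20| ≤ 5·3^2 + 12·3 + 20 = 101.
Hence |(-5x^3 + 2x^2 + 4x - 2) − 38| ≤ 101|x + 2| < ϵ provided |x + 2| < ϵ/101.
Choosing δ = min(1, ϵ/101) ensures both conditions, hence |(-5x^3 + 2x^2 + 4x - 2) − 38| < ϵ.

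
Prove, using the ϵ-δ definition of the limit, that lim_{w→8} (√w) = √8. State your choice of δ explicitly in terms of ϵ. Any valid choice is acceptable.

δ = min(8, √8·ϵ)

Suppose ϵ > 0. We want δ > 0 such that 0 < |w − 8| < δ implies |√w − √8| < ϵ.
Rationalise: √w − √8 = (w − 8)/(√w + √8), so |√w − √8| = |w − 8|/(√w + √8).
Restrict δ ≤ 8 so that |w − 8| < 8 forces w > 0, and then √w + √8 > √8.
Hence |√w − √8| < |w − 8|/√8, which is < ϵ once |w − 8| < √8·ϵ.
Take δ = min(8, √8·ϵ). If 0 < |w − 8| < δ then w > 0 and |√w − √8| < |w − 8|/√8 < ϵ.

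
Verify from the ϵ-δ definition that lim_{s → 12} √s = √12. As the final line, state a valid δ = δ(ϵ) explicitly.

δ = min(12, √12·ϵ)

Let ϵ > 0 be given. We want δ > 0 such that 0 < |s − 12| < δ implies |√s − √12| < ϵ.
Rationalise: √s − √12 = (s − 12)/(√s + √12), so |√s − √12| = |s − 12|/(√s + √12).
Restrict δ ≤ 12 so that |s − 12| < 12 forces s > 0, and then √s + √12 > √12.
Hence |√s − √12| < |s − 12|/√12, which is < ϵ once |s − 12| < √12·ϵ.
Take δ = min(12, √12·ϵ). If 0 < |s − 12| < δ then s > 0 and |√s − √12| < |s − 12|/√12 < ϵ.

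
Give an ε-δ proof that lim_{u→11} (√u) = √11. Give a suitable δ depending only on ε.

δ = min(11, √11·ε)

Let ε > 0. We want δ > 0 such that 0 < |u − 11| < δ implies |√u − √11| < ε.
Multiplying by the conjugate, |√u − √11| = |u − 11|/(√u + √11).
Restrict δ ≤ 11 so that |u − 11| < 11 forces u > 0, and then √u + √11 > √11.
Hence |√u − √11| < |u − 11|/√11, which is < ε once |u − 11| < √11·ε.
Take δ = min(11, √11·ε). If 0 < |u − 11| < δ then u > 0 and |√u − √11| < |u − 11|/√11 < ε.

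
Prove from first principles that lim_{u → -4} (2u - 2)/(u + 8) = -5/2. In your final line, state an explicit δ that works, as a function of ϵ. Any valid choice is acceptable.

δ = min(2, (4/9)ϵ)

Suppose ϵ > 0. We want δ > 0 with 0 < |u + 4| < δ ⇒ |(2u - 2)/(u + 8) + 5/2| < ϵ.
Combining over a common denominator, (2u - 2)/(u + 8) + 5/2 = [(2u - 2)·4 − (-10)·(u + 8)] / [4·(u + 8)] = 18(u + 4) / (4(u + 8)).
So |(2u - 2)/(u + 8) + 5/2| = 18|u + 4| / (4·|u + 8|).
Restrict δ ≤ 2. Then |u + 4| < 2 gives |u + 8| = |(u + 4) + 4| ≥ 4 − 2 = 2.
Hence |(2u - 2)/(u + 8) + 5/2| < 18|u + 4|/(4·2) = (9/4)|u + 4|, which is < ϵ once |u + 4| < (4/9)ϵ.
Take δ = min(2, (4/9)ϵ). Then 0 < |u + 4| < δ forces both bounds, so |(2u - 2)/(u + 8) + 5/2| < ϵ.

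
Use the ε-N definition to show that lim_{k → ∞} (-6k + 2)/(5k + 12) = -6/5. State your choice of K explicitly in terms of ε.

K = (82/25)/ε

Suppose ε > 0. For k ≥ 1, |(-6k + 2)/(5k + 12) + 6/5| = |82|/(5(5k + 12)) = 82/(5(5k + 12)).
Since 5k + 12 ≥ 5k for k ≥ 1, this is ≤ 82/(5·5k) = (82/25)/k.
So |(-6k + 2)/(5k + 12) + 6/5| < ε whenever k > (82/25)/ε.
Take K = (82/25)/ε. If k > K then |(-6k + 2)/(5k + 12) + 6/5| ≤ (82/25)/k < ε.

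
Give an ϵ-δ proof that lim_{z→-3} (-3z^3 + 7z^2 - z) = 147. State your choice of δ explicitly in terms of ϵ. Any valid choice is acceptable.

Suppose ϵ > 0. We want δ > 0 such that 0 < |z + 3| < δ implies |(-3z^3 + 7z^2 - z) − 147| < ϵ.
(-3z^3 + 7z^2 - z) − 147 = -3z^3 + 7z^2 - z - 147 = (z + 3)(-3z^2 + 16z - 49).
So |(-3z^3 + 7z^2 - z) − 147| = |z + 3|·|-3z^2 + 16z - 49|.
Assume first that |z + 3| < 2, so |z| < 5. Then |-3z^2 + 16z - 49| ≤ 3·5^2 + 16·5 + 49 = 204.
Hence |(-3z^3 + 7z^2 - z) − 147| ≤ 204|z + 3| < ϵ provided |z + 3| < ϵ/204.
Choosing δ = min(2, ϵ/204) ensures both conditions, hence |(-3z^3 + 7z^2 - z) − 147| < ϵ.

δ = min(2, ϵ/204)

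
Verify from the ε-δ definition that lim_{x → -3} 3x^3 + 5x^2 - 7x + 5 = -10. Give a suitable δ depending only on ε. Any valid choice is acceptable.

Let ε > 0. We want δ > 0 such that 0 < |x + 3| < δ implies |(3x^3 + 5x^2 - 7x + 5) + 10| < ε.
(3x^3 + 5x^2 - 7x + 5) + 10 = 3x^3 + 5x^2 - 7x + 15 = (x + 3)(3x^2 - 4x + 5).
So |(3x^3 + 5x^2 - 7x + 5) + 10| = |x + 3|·|3x^2 - 4x + 5|.
Assume first that |x + 3| < 1, so |x| < 4. Then |3x^2 - 4x + 5| ≤ 3·4^2 + 4·4 + 5 = 69.
Hence |(3x^3 + 5x^2 - 7x + 5) + 10| ≤ 69|x + 3| < ε provided |x + 3| < ε/69.
Take δ = min(1, ε/69). Then 0 < |x + 3| < δ gives both |x + 3| < 1 and |x + 3| < ε/69, so |(3x^3 + 5x^2 - 7x + 5) + 10| < ε.

δ = min(1, ε/69)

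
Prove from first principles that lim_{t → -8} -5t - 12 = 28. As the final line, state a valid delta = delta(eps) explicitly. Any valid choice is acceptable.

Suppose eps > 0. We need delta > 0 so that 0 < |t + 8| < delta implies |(-5t - 12) − 28| < eps.
|(-5t - 12) − 28| = |-5t - 40| = 5|t + 8|.
So 5|t + 8| < eps exactly when |t + 8| < eps/5.
Take delta = eps/5. If 0 < |t + 8| < delta then |(-5t - 12) − 28| = 5|t + 8| < 5·(eps/5) = eps.

delta = eps/5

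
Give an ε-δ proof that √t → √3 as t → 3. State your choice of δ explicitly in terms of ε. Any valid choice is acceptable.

δ = min(3, √3·ε)

Let ε > 0 be given. We want δ > 0 such that 0 < |t − 3| < δ implies |√t − √3| < ε.
Multiplying by the conjugate, |√t − √3| = |t − 3|/(√t + √3).
Restrict δ ≤ 3 so that |t − 3| < 3 forces t > 0, and then √t + √3 > √3.
Hence |√t − √3| < |t − 3|/√3, which is < ε once |t − 3| < √3·ε.
Take δ = min(3, √3·ε). If 0 < |t − 3| < δ then t > 0 and |√t − √3| < |t − 3|/√3 < ε.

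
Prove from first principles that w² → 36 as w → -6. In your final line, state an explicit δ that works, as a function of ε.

Let ε > 0. We seek δ > 0 with 0 < |w + 6| < δ ⇒ |w² − 36| < ε.
Factor: w² − 36 = (w + 6)(w - 6), so |w² − 36| = |w + 6|·|w - 6|.
Impose δ ≤ 1 so that |w| < 7; then |w - 6| ≤ 13.
Hence |w² − 36| ≤ 13|w + 6|, which is < ε once |w + 6| < ε/13.
Take δ = min(1, ε/13). If 0 < |w + 6| < δ then both bounds hold and |w² − 36| ≤ 13|w + 6| < 13·(ε/13) = ε.

δ = min(1, ε/13)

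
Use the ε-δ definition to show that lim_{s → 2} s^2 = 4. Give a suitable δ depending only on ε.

δ = min(2, ε/6)

Fix ε > 0. We seek δ > 0 with 0 < |s − 2| < δ ⇒ |s^2 − 4| < ε.
Factor: s^2 − 4 = (s − 2)(s + 2), so |s^2 − 4| = |s − 2|·|s + 2|.
Impose δ ≤ 2 so that |s| < 4; then |s + 2| ≤ 6.
Hence |s^2 − 4| ≤ 6|s − 2|, which is < ε once |s − 2| < ε/6.
Take δ = min(2, ε/6). If 0 < |s − 2| < δ then both bounds hold and |s^2 − 4| ≤ 6|s − 2| < 6·(ε/6) = ε.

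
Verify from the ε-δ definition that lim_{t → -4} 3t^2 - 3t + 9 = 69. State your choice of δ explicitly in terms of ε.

δ = min(2, ε/33)

Let ε > 0 be given. We want δ > 0 such that 0 < |t + 4| < δ implies |(3t^2 - 3t + 9) − 69| < ε.
(3t^2 - 3t + 9) − 69 = 3t^2 - 3t - 60 = (t + 4)(3t - 15).
So |(3t^2 - 3t + 9) − 69| = |t + 4|·|3t - 15|.
Require δ ≤ 2. Then |t + 4| < 2 gives |t| < 6, and by the triangle inequality |3t - 15| ≤ 3·6 + 15 = 33.
Hence |(3t^2 - 3t + 9) − 69| ≤ 33|t + 4| < ε provided |t + 4| < ε/33.
Choosing δ = min(2, ε/33) ensures both conditions, hence |(3t^2 - 3t + 9) − 69| < ε.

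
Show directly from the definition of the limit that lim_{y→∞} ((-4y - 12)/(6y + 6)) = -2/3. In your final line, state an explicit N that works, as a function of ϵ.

N = (4/3)/ϵ

Let ϵ > 0 be given. We seek N > 0 such that y > N implies |(-4y - 12)/(6y + 6) + 2/3| < ϵ.
(-4y - 12)/(6y + 6) + 2/3 = (6(-4y - 12) − (-4)(6y + 6)) / (6(6y + 6)) = -48/(6(6y + 6)).
For y > 0 we have 6y + 6 > 6y, so |(-4y - 12)/(6y + 6) + 2/3| = 48/(6(6y + 6)) < 48/(6·6y) = (4/3)/y.
Thus |(-4y - 12)/(6y + 6) + 2/3| < ϵ whenever y > (4/3)/ϵ.
Take N = (4/3)/ϵ. If y > N then |(-4y - 12)/(6y + 6) + 2/3| < (4/3)/y < ϵ.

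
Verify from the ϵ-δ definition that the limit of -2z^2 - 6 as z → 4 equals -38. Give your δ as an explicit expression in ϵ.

Let ϵ > 0. We want δ > 0 such that 0 < |z − 4| < δ implies |(-2z^2 - 6) + 38| < ϵ.
(-2z^2 - 6) + 38 = -2z^2 + 32 = (z − 4)(-2z - 8).
So |(-2z^2 - 6) + 38| = |z − 4|·|-2z - 8|.
Assume first that |z − 4| < 1, so |z| < 5. Then |-2z - 8| ≤ 2·5 + 8 = 18.
Hence |(-2z^2 - 6) + 38| ≤ 18|z − 4| < ϵ provided |z − 4| < ϵ/18.
Choosing δ = min(1, ϵ/18) ensures both conditions, hence |(-2z^2 - 6) + 38| < ϵ.

δ = min(1, ϵ/18)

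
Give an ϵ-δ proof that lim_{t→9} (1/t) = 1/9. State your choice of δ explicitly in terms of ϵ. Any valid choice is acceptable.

Let ϵ > 0 be given. We seek δ > 0 such that 0 < |t − 9| < δ implies |1/t − (1/9)| < ϵ.
|1/t − (1/9)| = |9 − t|/(9·|t|) = |t − 9|/(9|t|).
Require δ ≤ 9/2 so that |t| > 9 − 9/2 = 9/2, hence 9|t| > 81/2.
Then |1/t − (1/9)| < |t − 9|/(81/2), which is < ϵ when |t − 9| < (81/2)ϵ.
Take δ = min(9/2, (81/2)ϵ). Then 0 < |t − 9| < δ gives both |t − 9| < 9/2 and |t − 9| < (81/2)ϵ, so |1/t − (1/9)| < ϵ.

δ = min(9/2, (81/2)ϵ)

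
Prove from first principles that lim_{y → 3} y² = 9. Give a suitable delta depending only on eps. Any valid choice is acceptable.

delta = min(1, eps/7)

Let eps > 0. We seek delta > 0 with 0 < |y − 3| < delta ⇒ |y² − 9| < eps.
Factor: y² − 9 = (y − 3)(y + 3), so |y² − 9| = |y − 3|·|y + 3|.
Impose delta ≤ 1 so that |y| < 4; then |y + 3| ≤ 7.
Hence |y² − 9| ≤ 7|y − 3|, which is < eps once |y − 3| < eps/7.
Take delta = min(1, eps/7). If 0 < |y − 3| < delta then both bounds hold and |y² − 9| ≤ 7|y − 3| < 7·(eps/7) = eps.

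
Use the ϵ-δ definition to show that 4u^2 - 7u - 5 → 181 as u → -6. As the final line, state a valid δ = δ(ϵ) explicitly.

δ = min(1, ϵ/59)

Let ϵ > 0 be given. We want δ > 0 such that 0 < |u + 6| < δ implies |(4u^2 - 7u - 5) − 181| < ϵ.
(4u^2 - 7u - 5) − 181 = 4u^2 - 7u - 186 = (u + 6)(4u - 31).
So |(4u^2 - 7u - 5) − 181| = |u + 6|·|4u - 31|.
Assume first that |u + 6| < 1, so |u| < 7. Then |4u - 31| ≤ 4·7 + 31 = 59.
Hence |(4u^2 - 7u - 5) − 181| ≤ 59|u + 6| < ϵ provided |u + 6| < ϵ/59.
Take δ = min(1, ϵ/59). Then 0 < |u + 6| < δ gives both |u + 6| < 1 and |u + 6| < ϵ/59, so |(4u^2 - 7u - 5) − 181| < ϵ.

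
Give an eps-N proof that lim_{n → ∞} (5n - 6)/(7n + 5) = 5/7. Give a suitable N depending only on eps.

N = (67/49)/eps

Fix eps > 0. For n ≥ 1, |(5n - 6)/(7n + 5) − (5/7)| = |-67|/(7(7n + 5)) = 67/(7(7n + 5)).
Since 7n + 5 ≥ 7n for n ≥ 1, this is ≤ 67/(7·7n) = (67/49)/n.
So |(5n - 6)/(7n + 5) − (5/7)| < eps whenever n > (67/49)/eps.
Take N = (67/49)/eps. If n > N then |(5n - 6)/(7n + 5) − (5/7)| ≤ (67/49)/n < eps.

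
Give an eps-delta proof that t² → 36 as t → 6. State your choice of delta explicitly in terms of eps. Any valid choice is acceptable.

delta = min(1, eps/13)

Suppose eps > 0. We seek delta > 0 with 0 < |t − 6| < delta ⇒ |t² − 36| < eps.
Factor: t² − 36 = (t − 6)(t + 6), so |t² − 36| = |t − 6|·|t + 6|.
Impose delta ≤ 1 so that |t| < 7; then |t + 6| ≤ 13.
Hence |t² − 36| ≤ 13|t − 6|, which is < eps once |t − 6| < eps/13.
Take delta = min(1, eps/13). If 0 < |t − 6| < delta then both bounds hold and |t² − 36| ≤ 13|t − 6| < 13·(eps/13) = eps.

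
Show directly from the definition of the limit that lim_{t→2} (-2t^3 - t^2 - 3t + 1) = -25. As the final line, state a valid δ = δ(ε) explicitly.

δ = min(1, ε/46)

Suppose ε > 0. We want δ > 0 such that 0 < |t − 2| < δ implies |(-2t^3 - t^2 - 3t + 1) + 25| < ε.
(-2t^3 - t^2 - 3t + 1) + 25 = -2t^3 - t^2 - 3t + 26 = (t − 2)(-2t^2 - 5t - 13).
So |(-2t^3 - t^2 - 3t + 1) + 25| = |t − 2|·|-2t^2 - 5t - 13|.
Assume first that |t − 2| < 1, so |t| < 3. Then |-2t^2 - 5t - 13| ≤ 2·3^2 + 5·3 + 13 = 46.
Hence |(-2t^3 - t^2 - 3t + 1) + 25| ≤ 46|t − 2| < ε provided |t − 2| < ε/46.
Choosing δ = min(1, ε/46) ensures both conditions, hence |(-2t^3 - t^2 - 3t + 1) + 25| < ε.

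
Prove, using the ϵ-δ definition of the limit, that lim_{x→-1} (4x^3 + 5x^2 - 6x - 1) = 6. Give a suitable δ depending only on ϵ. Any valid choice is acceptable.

Let ϵ > 0 be given. We want δ > 0 such that 0 < |x + 1| < δ implies |(4x^3 + 5x^2 - 6x - 1) − 6| < ϵ.
(4x^3 + 5x^2 - 6x - 1) − 6 = 4x^3 + 5x^2 - 6x - 7 = (x + 1)(4x^2 + x - 7).
So |(4x^3 + 5x^2 - 6x - 1) − 6| = |x + 1|·|4x^2 + x - 7|.
Require δ ≤ 1. Then |x + 1| < 1 gives |x| < 2, and by the triangle inequality |4x^2 + x - 7| ≤ 4·2^2 + 2 + 7 = 25.
Hence |(4x^3 + 5x^2 - 6x - 1) − 6| ≤ 25|x + 1| < ϵ provided |x + 1| < ϵ/25.
Choosing δ = min(1, ϵ/25) ensures both conditions, hence |(4x^3 + 5x^2 - 6x - 1) − 6| < ϵ.

δ = min(1, ϵ/25)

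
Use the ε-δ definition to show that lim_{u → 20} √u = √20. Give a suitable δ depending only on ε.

Let ε > 0. We want δ > 0 such that 0 < |u − 20| < δ implies |√u − √20| < ε.
Rationalise: √u − √20 = (u − 20)/(√u + √20), so |√u − √20| = |u − 20|/(√u + √20).
Restrict δ ≤ 20 so that |u − 20| < 20 forces u > 0, and then √u + √20 > √20.
Hence |√u − √20| < |u − 20|/√20, which is < ε once |u − 20| < √20·ε.
Take δ = min(20, √20·ε). If 0 < |u − 20| < δ then u > 0 and |√u − √20| < |u − 20|/√20 < ε.

δ = min(20, √20·ε)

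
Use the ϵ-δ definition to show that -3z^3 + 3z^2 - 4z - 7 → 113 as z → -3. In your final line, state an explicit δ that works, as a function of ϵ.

Fix ϵ > 0. We want δ > 0 such that 0 < |z + 3| < δ implies |(-3z^3 + 3z^2 - 4z - 7) − 113| < ϵ.
(-3z^3 + 3z^2 - 4z - 7) − 113 = -3z^3 + 3z^2 - 4z - 120 = (z + 3)(-3z^2 + 12z - 40).
So |(-3z^3 + 3z^2 - 4z - 7) − 113| = |z + 3|·|-3z^2 + 12z - 40|.
Assume first that |z + 3| < 2, so |z| < 5. Then |-3z^2 + 12z - 40| ≤ 3·5^2 + 12·5 + 40 = 175.
Hence |(-3z^3 + 3z^2 - 4z - 7) − 113| ≤ 175|z + 3| < ϵ provided |z + 3| < ϵ/175.
Take δ = min(2, ϵ/175). Then 0 < |z + 3| < δ gives both |z + 3| < 2 and |z + 3| < ϵ/175, so |(-3z^3 + 3z^2 - 4z - 7) − 113| < ϵ.

δ = min(2, ϵ/175)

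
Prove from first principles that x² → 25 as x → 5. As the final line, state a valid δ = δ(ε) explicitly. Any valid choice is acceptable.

δ = min(1, ε/11)

Fix ε > 0. We seek δ > 0 with 0 < |x − 5| < δ ⇒ |x² − 25| < ε.
Factor: x² − 25 = (x − 5)(x + 5), so |x² − 25| = |x − 5|·|x + 5|.
Restrict δ ≤ 1. Then |x − 5| < 1 gives |x| < 6, so by the triangle inequality |x + 5| ≤ 6 + 5 = 11.
Hence |x² − 25| ≤ 11|x − 5|, which is < ε once |x − 5| < ε/11.
Take δ = min(1, ε/11). If 0 < |x − 5| < δ then both bounds hold and |x² − 25| ≤ 11|x − 5| < 11·(ε/11) = ε.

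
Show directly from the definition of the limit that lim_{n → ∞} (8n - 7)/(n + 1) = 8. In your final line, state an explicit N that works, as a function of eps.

N = 15/eps

Fix eps > 0. For n ≥ 1, |(8n - 7)/(n + 1) − 8| = |-15|/((n + 1)) = 15/((n + 1)).
Since n + 1 ≥ n for n ≥ 1, this is ≤ 15/(n) = 15/n.
So |(8n - 7)/(n + 1) − 8| < eps whenever n > 15/eps.
Take N = 15/eps. If n > N then |(8n - 7)/(n + 1) − 8| ≤ 15/n < eps.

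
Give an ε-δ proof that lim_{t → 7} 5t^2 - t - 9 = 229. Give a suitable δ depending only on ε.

Let ε > 0. We want δ > 0 such that 0 < |t − 7| < δ implies |(5t^2 - t - 9) − 229| < ε.
(5t^2 - t - 9) − 229 = 5t^2 - t - 238 = (t − 7)(5t + 34).
So |(5t^2 - t - 9) − 229| = |t − 7|·|5t + 34|.
Assume first that |t − 7| < 1, so |t| < 8. Then |5t + 34| ≤ 5·8 + 34 = 74.
Hence |(5t^2 - t - 9) − 229| ≤ 74|t − 7| < ε provided |t − 7| < ε/74.
Take δ = min(1, ε/74). Then 0 < |t − 7| < δ gives both |t − 7| < 1 and |t − 7| < ε/74, so |(5t^2 - t - 9) − 229| < ε.

δ = min(1, ε/74)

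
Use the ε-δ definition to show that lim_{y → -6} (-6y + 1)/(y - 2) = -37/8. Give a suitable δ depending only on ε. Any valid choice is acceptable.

Suppose ε > 0. We want δ > 0 with 0 < |y + 6| < δ ⇒ |(-6y + 1)/(y - 2) + 37/8| < ε.
Combining over a common denominator, (-6y + 1)/(y - 2) + 37/8 = [(-6y + 1)·(-8) − 37·(y - 2)] / [(-8)·(y - 2)] = 11(y + 6) / ((-8)(y - 2)).
So |(-6y + 1)/(y - 2) + 37/8| = 11|y + 6| / (8·|y − 2|).
Require δ ≤ 4, so |y − 2| ≥ |-8| − |y + 6| > 8 − 4 = 4.
Hence |(-6y + 1)/(y - 2) + 37/8| < 11|y + 6|/(8·4) = (11/32)|y + 6|, which is < ε once |y + 6| < (32/11)ε.
Take δ = min(4, (32/11)ε). Then 0 < |y + 6| < δ forces both bounds, so |(-6y + 1)/(y - 2) + 37/8| < ε.

δ = min(4, (32/11)ε)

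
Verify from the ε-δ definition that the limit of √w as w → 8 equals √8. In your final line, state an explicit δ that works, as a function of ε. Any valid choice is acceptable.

δ = min(8, √8·ε)

Let ε > 0. We want δ > 0 such that 0 < |w − 8| < δ implies |√w − √8| < ε.
Multiplying by the conjugate, |√w − √8| = |w − 8|/(√w + √8).
Restrict δ ≤ 8 so that |w − 8| < 8 forces w > 0, and then √w + √8 > √8.
Hence |√w − √8| < |w − 8|/√8, which is < ε once |w − 8| < √8·ε.
Take δ = min(8, √8·ε). If 0 < |w − 8| < δ then w > 0 and |√w − √8| < |w − 8|/√8 < ε.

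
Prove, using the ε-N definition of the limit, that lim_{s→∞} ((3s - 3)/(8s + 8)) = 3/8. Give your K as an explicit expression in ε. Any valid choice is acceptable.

K = (3/4)/ε

Let ε > 0 be given. We seek K > 0 such that s > K implies |(3s - 3)/(8s + 8) − (3/8)| < ε.
(3s - 3)/(8s + 8) − (3/8) = (8(3s - 3) − 3(8s + 8)) / (8(8s + 8)) = -48/(8(8s + 8)).
For s > 0 we have 8s + 8 > 8s, so |(3s - 3)/(8s + 8) − (3/8)| = 48/(8(8s + 8)) < 48/(8·8s) = (3/4)/s.
Thus |(3s - 3)/(8s + 8) − (3/8)| < ε whenever s > (3/4)/ε.
Take K = (3/4)/ε. If s > K then |(3s - 3)/(8s + 8) − (3/8)| < (3/4)/s < ε.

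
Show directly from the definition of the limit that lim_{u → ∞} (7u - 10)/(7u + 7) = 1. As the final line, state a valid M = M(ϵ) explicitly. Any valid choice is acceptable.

M = (17/7)/ϵ

Let ϵ > 0 be given. We seek M > 0 such that u > M implies |(7u - 10)/(7u + 7) − 1| < ϵ.
(7u - 10)/(7u + 7) − 1 = (7(7u - 10) − 7(7u + 7)) / (7(7u + 7)) = -119/(7(7u + 7)).
For u > 0 we have 7u + 7 > 7u, so |(7u - 10)/(7u + 7) − 1| = 119/(7(7u + 7)) < 119/(7·7u) = (17/7)/u.
Thus |(7u - 10)/(7u + 7) − 1| < ϵ whenever u > (17/7)/ϵ.
Take M = (17/7)/ϵ. If u > M then |(7u - 10)/(7u + 7) − 1| < (17/7)/u < ϵ.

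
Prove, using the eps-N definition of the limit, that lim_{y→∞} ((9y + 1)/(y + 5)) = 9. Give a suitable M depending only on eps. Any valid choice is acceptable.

M = 44/eps

Suppose eps > 0. We seek M > 0 such that y > M implies |(9y + 1)/(y + 5) − 9| < eps.
(9y + 1)/(y + 5) − 9 = ((9y + 1) − 9(y + 5)) / ((y + 5)) = -44/((y + 5)).
For y > 0 we have y + 5 > y, so |(9y + 1)/(y + 5) − 9| = 44/((y + 5)) < 44/(y) = 44/y.
Thus |(9y + 1)/(y + 5) − 9| < eps whenever y > 44/eps.
Take M = 44/eps. If y > M then |(9y + 1)/(y + 5) − 9| < 44/y < eps.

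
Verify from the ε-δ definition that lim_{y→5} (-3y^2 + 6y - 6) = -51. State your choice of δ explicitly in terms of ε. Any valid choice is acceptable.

Fix ε > 0. We want δ > 0 such that 0 < |y − 5| < δ implies |(-3y^2 + 6y - 6) + 51| < ε.
(-3y^2 + 6y - 6) + 51 = -3y^2 + 6y + 45 = (y − 5)(-3y - 9).
So |(-3y^2 + 6y - 6) + 51| = |y − 5|·|-3y - 9|.
Assume first that |y − 5| < 2, so |y| < 7. Then |-3y - 9| ≤ 3·7 + 9 = 30.
Hence |(-3y^2 + 6y - 6) + 51| ≤ 30|y − 5| < ε provided |y − 5| < ε/30.
Take δ = min(2, ε/30). Then 0 < |y − 5| < δ gives both |y − 5| < 2 and |y − 5| < ε/30, so |(-3y^2 + 6y - 6) + 51| < ε.

δ = min(2, ε/30)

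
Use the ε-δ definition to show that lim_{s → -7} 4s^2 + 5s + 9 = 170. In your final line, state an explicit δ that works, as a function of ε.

Let ε > 0 be given. We want δ > 0 such that 0 < |s + 7| < δ implies |(4s^2 + 5s + 9) − 170| < ε.
(4s^2 + 5s + 9) − 170 = 4s^2 + 5s - 161 = (s + 7)(4s - 23).
So |(4s^2 + 5s + 9) − 170| = |s + 7|·|4s - 23|.
Assume first that |s + 7| < 2, so |s| < 9. Then |4s - 23| ≤ 4·9 + 23 = 59.
Hence |(4s^2 + 5s + 9) − 170| ≤ 59|s + 7| < ε provided |s + 7| < ε/59.
Choosing δ = min(2, ε/59) ensures both conditions, hence |(4s^2 + 5s + 9) − 170| < ε.

δ = min(2, ε/59)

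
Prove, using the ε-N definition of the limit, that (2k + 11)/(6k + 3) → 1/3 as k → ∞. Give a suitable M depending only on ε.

Suppose ε > 0. For k ≥ 1, |(2k + 11)/(6k + 3) − (1/3)| = |60|/(6(6k + 3)) = 60/(6(6k + 3)).
Since 6k + 3 ≥ 6k for k ≥ 1, this is ≤ 60/(6·6k) = (5/3)/k.
So |(2k + 11)/(6k + 3) − (1/3)| < ε whenever k > (5/3)/ε.
Take M = (5/3)/ε. If k > M then |(2k + 11)/(6k + 3) − (1/3)| ≤ (5/3)/k < ε.

M = (5/3)/ε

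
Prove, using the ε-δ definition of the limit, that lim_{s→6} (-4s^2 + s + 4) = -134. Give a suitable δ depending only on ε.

δ = min(1, ε/51)

Let ε > 0. We want δ > 0 such that 0 < |s − 6| < δ implies |(-4s^2 + s + 4) + 134| < ε.
(-4s^2 + s + 4) + 134 = -4s^2 + s + 138 = (s − 6)(-4s - 23).
So |(-4s^2 + s + 4) + 134| = |s − 6|·|-4s - 23|.
Assume first that |s − 6| < 1, so |s| < 7. Then |-4s - 23| ≤ 4·7 + 23 = 51.
Hence |(-4s^2 + s + 4) + 134| ≤ 51|s − 6| < ε provided |s − 6| < ε/51.
Choosing δ = min(1, ε/51) ensures both conditions, hence |(-4s^2 + s + 4) + 134| < ε.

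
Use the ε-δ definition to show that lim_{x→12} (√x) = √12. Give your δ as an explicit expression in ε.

δ = min(12, √12·ε)

Suppose ε > 0. We want δ > 0 such that 0 < |x − 12| < δ implies |√x − √12| < ε.
Rationalise: √x − √12 = (x − 12)/(√x + √12), so |√x − √12| = |x − 12|/(√x + √12).
Restrict δ ≤ 12 so that |x − 12| < 12 forces x > 0, and then √x + √12 > √12.
Hence |√x − √12| < |x − 12|/√12, which is < ε once |x − 12| < √12·ε.
Take δ = min(12, √12·ε). If 0 < |x − 12| < δ then x > 0 and |√x − √12| < |x − 12|/√12 < ε.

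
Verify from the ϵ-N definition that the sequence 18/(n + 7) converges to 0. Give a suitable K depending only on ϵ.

Let ϵ > 0 be given. For n ≥ 1, |18/(n + 7) − 0| = 18/(n + 7) ≤ 18/n.
We need 18/n < ϵ, i.e. n > 18/ϵ.
Take K = 18/ϵ. If n > K then |18/(n + 7)| ≤ 18/n < ϵ.

K = 18/ϵ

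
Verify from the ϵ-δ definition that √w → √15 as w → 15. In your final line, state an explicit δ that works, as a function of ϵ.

δ = min(15, √15·ϵ)

Let ϵ > 0. We want δ > 0 such that 0 < |w − 15| < δ implies |√w − √15| < ϵ.
Multiplying by the conjugate, |√w − √15| = |w − 15|/(√w + √15).
Restrict δ ≤ 15 so that |w − 15| < 15 forces w > 0, and then √w + √15 > √15.
Hence |√w − √15| < |w − 15|/√15, which is < ϵ once |w − 15| < √15·ϵ.
Take δ = min(15, √15·ϵ). If 0 < |w − 15| < δ then w > 0 and |√w − √15| < |w − 15|/√15 < ϵ.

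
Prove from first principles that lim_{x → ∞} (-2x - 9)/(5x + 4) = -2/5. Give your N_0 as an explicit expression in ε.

N_0 = (37/25)/ε

Fix ε > 0. We seek N_0 > 0 such that x > N_0 implies |(-2x - 9)/(5x + 4) + 2/5| < ε.
(-2x - 9)/(5x + 4) + 2/5 = (5(-2x - 9) − (-2)(5x + 4)) / (5(5x + 4)) = -37/(5(5x + 4)).
For x > 0 we have 5x + 4 > 5x, so |(-2x - 9)/(5x + 4) + 2/5| = 37/(5(5x + 4)) < 37/(5·5x) = (37/25)/x.
Thus |(-2x - 9)/(5x + 4) + 2/5| < ε whenever x > (37/25)/ε.
Take N_0 = (37/25)/ε. If x > N_0 then |(-2x - 9)/(5x + 4) + 2/5| < (37/25)/x < ε.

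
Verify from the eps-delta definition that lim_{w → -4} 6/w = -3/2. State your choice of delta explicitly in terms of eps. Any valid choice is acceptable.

Suppose eps > 0. We seek delta > 0 such that 0 < |w + 4| < delta implies |6/w + 3/2| < eps.
|6/w + 3/2| = 6·|-4 − w|/(4·|w|) = 6|w + 4|/(4|w|).
Require delta ≤ 2 so that |w| > 4 − 2 = 2, hence 4|w| > 8.
Then |6/w + 3/2| < 6|w + 4|/8, which is < eps when |w + 4| < (4/3)eps.
Take delta = min(2, (4/3)eps). Then 0 < |w + 4| < delta gives both |w + 4| < 2 and |w + 4| < (4/3)eps, so |6/w + 3/2| < eps.

delta = min(2, (4/3)eps)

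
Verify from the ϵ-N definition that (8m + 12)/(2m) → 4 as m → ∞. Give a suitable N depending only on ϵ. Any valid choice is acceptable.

N = 6/ϵ

Fix ϵ > 0. For m ≥ 1, |(8m + 12)/(2m) − 4| = |24|/(2(2m)) = 24/(2(2m)).
Since 2m ≥ 2m for m ≥ 1, this is ≤ 24/(2·2m) = 6/m.
So |(8m + 12)/(2m) − 4| < ϵ whenever m > 6/ϵ.
Take N = 6/ϵ. If m > N then |(8m + 12)/(2m) − 4| ≤ 6/m < ϵ.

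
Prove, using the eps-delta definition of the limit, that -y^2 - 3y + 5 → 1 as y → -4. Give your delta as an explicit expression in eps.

delta = min(2, eps/7)

Fix eps > 0. We want delta > 0 such that 0 < |y + 4| < delta implies |(-y^2 - 3y + 5) − 1| < eps.
(-y^2 - 3y + 5) − 1 = -y^2 - 3y + 4 = (y + 4)(-y + 1).
So |(-y^2 - 3y + 5) − 1| = |y + 4|·|-y + 1|.
Require delta ≤ 2. Then |y + 4| < 2 gives |y| < 6, and by the triangle inequality |-y + 1| ≤ 6 + 1 = 7.
Hence |(-y^2 - 3y + 5) − 1| ≤ 7|y + 4| < eps provided |y + 4| < eps/7.
Take delta = min(2, eps/7). Then 0 < |y + 4| < delta gives both |y + 4| < 2 and |y + 4| < eps/7, so |(-y^2 - 3y + 5) − 1| < eps.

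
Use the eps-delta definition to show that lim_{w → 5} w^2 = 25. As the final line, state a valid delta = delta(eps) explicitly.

delta = min(2, eps/12)

Let eps > 0 be given. We seek delta > 0 with 0 < |w − 5| < delta ⇒ |w^2 − 25| < eps.
Factor: w^2 − 25 = (w − 5)(w + 5), so |w^2 − 25| = |w − 5|·|w + 5|.
Impose delta ≤ 2 so that |w| < 7; then |w + 5| ≤ 12.
Hence |w^2 − 25| ≤ 12|w − 5|, which is < eps once |w − 5| < eps/12.
Take delta = min(2, eps/12). If 0 < |w − 5| < delta then both bounds hold and |w^2 − 25| ≤ 12|w − 5| < 12·(eps/12) = eps.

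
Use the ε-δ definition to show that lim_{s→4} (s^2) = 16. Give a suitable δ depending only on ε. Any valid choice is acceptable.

δ = min(2, ε/10)

Let ε > 0. We seek δ > 0 with 0 < |s − 4| < δ ⇒ |s^2 − 16| < ε.
Factor: s^2 − 16 = (s − 4)(s + 4), so |s^2 − 16| = |s − 4|·|s + 4|.
Restrict δ ≤ 2. Then |s − 4| < 2 gives |s| < 6, so by the triangle inequality |s + 4| ≤ 6 + 4 = 10.
Hence |s^2 − 16| ≤ 10|s − 4|, which is < ε once |s − 4| < ε/10.
Take δ = min(2, ε/10). If 0 < |s − 4| < δ then both bounds hold and |s^2 − 16| ≤ 10|s − 4| < 10·(ε/10) = ε.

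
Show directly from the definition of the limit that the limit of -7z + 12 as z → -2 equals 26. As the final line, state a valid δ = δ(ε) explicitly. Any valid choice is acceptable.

δ = ε/7

Let ε > 0. We need δ > 0 so that 0 < |z + 2| < δ implies |(-7z + 12) − 26| < ε.
Since (-7z + 12) − 26 = -7(z + 2), we have |(-7z + 12) − 26| = 7|z + 2|.
So 7|z + 2| < ε exactly when |z + 2| < ε/7.
Choosing δ = ε/7 gives |(-7z + 12) − 26| = 7|z + 2| < ε whenever |z + 2| < δ.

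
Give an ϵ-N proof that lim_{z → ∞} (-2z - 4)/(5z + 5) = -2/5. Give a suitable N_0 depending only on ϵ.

N_0 = (2/5)/ϵ

Fix ϵ > 0. We seek N_0 > 0 such that z > N_0 implies |(-2z - 4)/(5z + 5) + 2/5| < ϵ.
(-2z - 4)/(5z + 5) + 2/5 = (5(-2z - 4) − (-2)(5z + 5)) / (5(5z + 5)) = -10/(5(5z + 5)).
For z > 0 we have 5z + 5 > 5z, so |(-2z - 4)/(5z + 5) + 2/5| = 10/(5(5z + 5)) < 10/(5·5z) = (2/5)/z.
Thus |(-2z - 4)/(5z + 5) + 2/5| < ϵ whenever z > (2/5)/ϵ.
Take N_0 = (2/5)/ϵ. If z > N_0 then |(-2z - 4)/(5z + 5) + 2/5| < (2/5)/z < ϵ.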